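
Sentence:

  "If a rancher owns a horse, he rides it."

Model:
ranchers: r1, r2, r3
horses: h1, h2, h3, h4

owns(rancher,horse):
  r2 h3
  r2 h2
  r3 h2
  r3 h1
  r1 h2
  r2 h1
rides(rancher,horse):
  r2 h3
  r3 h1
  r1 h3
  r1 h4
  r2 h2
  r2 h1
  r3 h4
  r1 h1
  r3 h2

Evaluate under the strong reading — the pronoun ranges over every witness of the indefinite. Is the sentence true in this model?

"it" takes "a horse" as antecedent — a donkey pronoun bound across the clause boundary.
Strong reading: for every (r,h) with owns(r,h), rides(r,h).
Restrictor pairs: (r1,h2) ✗  (r2,h1) ✓  (r2,h2) ✓  (r2,h3) ✓  (r3,h1) ✓  (r3,h2) ✓
Counterexample: (r1,h2) is in owns but fails the scope.

False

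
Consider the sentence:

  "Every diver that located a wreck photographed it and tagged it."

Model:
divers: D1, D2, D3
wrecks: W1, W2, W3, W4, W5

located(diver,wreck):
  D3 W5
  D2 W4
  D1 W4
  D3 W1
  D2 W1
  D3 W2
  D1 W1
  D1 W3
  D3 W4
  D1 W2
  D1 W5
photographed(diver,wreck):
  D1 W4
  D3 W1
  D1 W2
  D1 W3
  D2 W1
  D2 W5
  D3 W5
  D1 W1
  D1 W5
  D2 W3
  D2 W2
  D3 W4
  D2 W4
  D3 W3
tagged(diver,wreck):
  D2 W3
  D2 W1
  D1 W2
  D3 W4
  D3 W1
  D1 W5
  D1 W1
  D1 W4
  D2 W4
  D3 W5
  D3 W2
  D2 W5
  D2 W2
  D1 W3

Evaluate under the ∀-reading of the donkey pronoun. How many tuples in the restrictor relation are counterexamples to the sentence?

1

"it" takes "a wreck" as antecedent — a donkey pronoun bound across the clause boundary.
Strong reading: for every (d,w) with located(d,w), photographed(d,w) ∧ tagged(d,w).
Restrictor pairs: (D1,W1) ✓  (D1,W2) ✓  (D1,W3) ✓  (D1,W4) ✓  (D1,W5) ✓  (D2,W1) ✓  (D2,W4) ✓  (D3,W1) ✓  (D3,W2) ✗  (D3,W4) ✓  (D3,W5) ✓
Counterexamples (restrictor pairs failing the scope): 1.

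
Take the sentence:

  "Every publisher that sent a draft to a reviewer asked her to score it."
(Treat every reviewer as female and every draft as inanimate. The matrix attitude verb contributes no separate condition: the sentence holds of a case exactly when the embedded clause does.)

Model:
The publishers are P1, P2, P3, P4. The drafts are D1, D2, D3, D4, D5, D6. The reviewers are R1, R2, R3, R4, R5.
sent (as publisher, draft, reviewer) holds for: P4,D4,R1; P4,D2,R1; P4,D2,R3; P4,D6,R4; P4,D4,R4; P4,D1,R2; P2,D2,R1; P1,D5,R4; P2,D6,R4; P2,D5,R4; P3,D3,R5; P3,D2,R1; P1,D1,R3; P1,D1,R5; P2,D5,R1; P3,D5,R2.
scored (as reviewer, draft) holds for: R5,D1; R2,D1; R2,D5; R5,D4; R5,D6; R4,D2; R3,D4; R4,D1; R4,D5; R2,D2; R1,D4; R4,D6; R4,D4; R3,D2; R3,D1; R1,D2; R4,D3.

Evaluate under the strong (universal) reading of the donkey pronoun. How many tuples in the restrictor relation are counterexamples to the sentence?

"her" takes "a reviewer" as antecedent and "it" takes "a draft"; both are donkey pronouns co-varying with the restrictor.
Strong reading: for every (p,d,r) with sent(p,d,r), scored(r,d).
Restrictor triples: (P1,D1,R3)→scored(R3,D1) ✓  (P1,D1,R5)→scored(R5,D1) ✓  (P1,D5,R4)→scored(R4,D5) ✓  (P2,D2,R1)→scored(R1,D2) ✓  (P2,D5,R1)→scored(R1,D5) ✗  (P2,D5,R4)→scored(R4,D5) ✓  (P2,D6,R4)→scored(R4,D6) ✓  (P3,D2,R1)→scored(R1,D2) ✓  (P3,D3,R5)→scored(R5,D3) ✗  (P3,D5,R2)→scored(R2,D5) ✓  (P4,D1,R2)→scored(R2,D1) ✓  (P4,D2,R1)→scored(R1,D2) ✓  (P4,D2,R3)→scored(R3,D2) ✓  (P4,D4,R1)→scored(R1,D4) ✓  (P4,D4,R4)→scored(R4,D4) ✓  (P4,D6,R4)→scored(R4,D6) ✓
Counterexamples (restrictor triples failing the scope): 2.

2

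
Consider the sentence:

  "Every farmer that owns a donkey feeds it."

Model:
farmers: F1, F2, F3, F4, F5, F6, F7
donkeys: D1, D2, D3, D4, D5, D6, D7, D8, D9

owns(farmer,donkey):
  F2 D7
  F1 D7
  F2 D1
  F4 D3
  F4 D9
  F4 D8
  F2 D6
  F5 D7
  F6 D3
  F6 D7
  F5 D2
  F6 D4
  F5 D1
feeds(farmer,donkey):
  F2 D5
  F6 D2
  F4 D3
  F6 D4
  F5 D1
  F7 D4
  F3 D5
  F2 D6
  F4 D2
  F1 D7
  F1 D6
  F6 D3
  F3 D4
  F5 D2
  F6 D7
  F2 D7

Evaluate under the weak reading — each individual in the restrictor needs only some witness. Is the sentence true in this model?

True

"it" takes "a donkey" as antecedent — a donkey pronoun bound across the clause boundary.
Weak reading: every farmer f with some owns-donkey has at least one owns-donkey d such that feeds(f,d).
Per farmer: F1:✓  F2:✓  F4:✓  F5:✓  F6:✓
Every farmer in the restrictor has a witness.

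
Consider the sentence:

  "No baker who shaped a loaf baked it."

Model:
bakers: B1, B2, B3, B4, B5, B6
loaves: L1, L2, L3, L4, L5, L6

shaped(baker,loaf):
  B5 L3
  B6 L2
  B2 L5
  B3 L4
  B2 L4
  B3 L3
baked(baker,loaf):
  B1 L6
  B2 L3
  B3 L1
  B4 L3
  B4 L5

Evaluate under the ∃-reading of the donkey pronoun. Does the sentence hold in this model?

"it" takes "a loaf" as antecedent — a donkey pronoun bound across the clause boundary.
Truth condition: for no (b,l) with shaped(b,l) does baked(b,l) hold.
Restrictor pairs — does the scope hold? (B2,L4):fails  (B2,L5):fails  (B3,L3):fails  (B3,L4):fails  (B5,L3):fails  (B6,L2):fails
Scope holds for no restrictor pair, so the sentence is true.

True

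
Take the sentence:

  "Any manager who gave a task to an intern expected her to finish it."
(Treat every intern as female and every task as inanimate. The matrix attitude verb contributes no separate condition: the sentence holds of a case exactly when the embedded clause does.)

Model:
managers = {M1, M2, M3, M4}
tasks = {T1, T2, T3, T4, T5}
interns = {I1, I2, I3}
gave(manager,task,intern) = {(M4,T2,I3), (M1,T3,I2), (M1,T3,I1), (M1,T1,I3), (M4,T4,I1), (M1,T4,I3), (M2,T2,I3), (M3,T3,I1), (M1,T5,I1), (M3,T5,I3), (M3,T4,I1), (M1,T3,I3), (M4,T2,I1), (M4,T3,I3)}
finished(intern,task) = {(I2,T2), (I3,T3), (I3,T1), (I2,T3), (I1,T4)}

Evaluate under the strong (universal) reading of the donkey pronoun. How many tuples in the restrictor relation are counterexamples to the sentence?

8

"her" takes "an intern" as antecedent and "it" takes "a task"; both are donkey pronouns co-varying with the restrictor.
Strong reading: for every (m,t,i) with gave(m,t,i), finished(i,t).
Restrictor triples: (M1,T1,I3)→finished(I3,T1) ✓  (M1,T3,I1)→finished(I1,T3) ✗  (M1,T3,I2)→finished(I2,T3) ✓  (M1,T3,I3)→finished(I3,T3) ✓  (M1,T4,I3)→finished(I3,T4) ✗  (M1,T5,I1)→finished(I1,T5) ✗  (M2,T2,I3)→finished(I3,T2) ✗  (M3,T3,I1)→finished(I1,T3) ✗  (M3,T4,I1)→finished(I1,T4) ✓  (M3,T5,I3)→finished(I3,T5) ✗  (M4,T2,I1)→finished(I1,T2) ✗  (M4,T2,I3)→finished(I3,T2) ✗  (M4,T3,I3)→finished(I3,T3) ✓  (M4,T4,I1)→finished(I1,T4) ✓
Counterexamples (restrictor triples failing the scope): 8.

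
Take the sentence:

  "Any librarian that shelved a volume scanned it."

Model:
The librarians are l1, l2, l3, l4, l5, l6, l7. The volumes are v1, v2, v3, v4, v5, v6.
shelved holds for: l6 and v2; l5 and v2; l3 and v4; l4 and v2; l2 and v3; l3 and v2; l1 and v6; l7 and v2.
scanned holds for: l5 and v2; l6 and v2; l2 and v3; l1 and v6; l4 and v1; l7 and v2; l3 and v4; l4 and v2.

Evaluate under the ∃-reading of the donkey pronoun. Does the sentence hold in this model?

"it" takes "a volume" as antecedent — a donkey pronoun bound across the clause boundary.
Weak reading: every librarian l with some shelved-volume has at least one shelved-volume v such that scanned(l,v).
Per librarian: l1:✓  l2:✓  l3:✓  l4:✓  l5:✓  l6:✓  l7:✓
Every librarian in the restrictor has a witness.

True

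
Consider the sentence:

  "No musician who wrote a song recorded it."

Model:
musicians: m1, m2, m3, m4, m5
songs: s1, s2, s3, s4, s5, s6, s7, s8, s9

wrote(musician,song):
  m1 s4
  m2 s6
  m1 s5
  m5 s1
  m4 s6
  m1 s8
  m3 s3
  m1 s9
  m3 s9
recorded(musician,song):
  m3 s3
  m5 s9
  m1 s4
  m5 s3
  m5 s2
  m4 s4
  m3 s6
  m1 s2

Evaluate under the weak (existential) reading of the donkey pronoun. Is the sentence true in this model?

False

"it" takes "a song" as antecedent — a donkey pronoun bound across the clause boundary.
Truth condition: for no (m,s) with wrote(m,s) does recorded(m,s) hold.
Restrictor pairs — does the scope hold? (m1,s4):holds  (m1,s5):fails  (m1,s8):fails  (m1,s9):fails  (m2,s6):fails  (m3,s3):holds  (m3,s9):fails  (m4,s6):fails  (m5,s1):fails
Scope holds for 2 pair(s), so the sentence is false.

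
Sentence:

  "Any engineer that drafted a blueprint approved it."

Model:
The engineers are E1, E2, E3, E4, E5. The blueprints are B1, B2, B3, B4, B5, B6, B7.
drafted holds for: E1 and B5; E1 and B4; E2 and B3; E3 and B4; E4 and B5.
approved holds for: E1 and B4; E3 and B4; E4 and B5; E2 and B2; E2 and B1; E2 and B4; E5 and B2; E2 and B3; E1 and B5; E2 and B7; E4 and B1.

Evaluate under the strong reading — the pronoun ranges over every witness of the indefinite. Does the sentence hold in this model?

True

"it" takes "a blueprint" as antecedent — a donkey pronoun bound across the clause boundary.
Strong reading: for every (e,b) with drafted(e,b), approved(e,b).
Restrictor pairs: (E1,B4) ✓  (E1,B5) ✓  (E2,B3) ✓  (E3,B4) ✓  (E4,B5) ✓
Every restrictor pair satisfies the scope.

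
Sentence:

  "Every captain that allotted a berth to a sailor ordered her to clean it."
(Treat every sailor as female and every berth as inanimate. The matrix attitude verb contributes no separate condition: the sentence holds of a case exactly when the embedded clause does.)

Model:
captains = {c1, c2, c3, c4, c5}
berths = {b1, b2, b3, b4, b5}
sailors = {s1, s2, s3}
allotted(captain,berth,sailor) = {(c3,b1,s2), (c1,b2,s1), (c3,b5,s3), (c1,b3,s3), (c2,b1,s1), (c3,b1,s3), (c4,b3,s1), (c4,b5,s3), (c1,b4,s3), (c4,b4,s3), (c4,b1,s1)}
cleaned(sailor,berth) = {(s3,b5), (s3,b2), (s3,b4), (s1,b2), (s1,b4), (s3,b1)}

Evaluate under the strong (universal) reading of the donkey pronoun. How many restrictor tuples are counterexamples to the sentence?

5

"her" takes "a sailor" as antecedent and "it" takes "a berth"; both are donkey pronouns co-varying with the restrictor.
Strong reading: for every (c,b,s) with allotted(c,b,s), cleaned(s,b).
Restrictor triples: (c1,b2,s1)→cleaned(s1,b2) ✓  (c1,b3,s3)→cleaned(s3,b3) ✗  (c1,b4,s3)→cleaned(s3,b4) ✓  (c2,b1,s1)→cleaned(s1,b1) ✗  (c3,b1,s2)→cleaned(s2,b1) ✗  (c3,b1,s3)→cleaned(s3,b1) ✓  (c3,b5,s3)→cleaned(s3,b5) ✓  (c4,b1,s1)→cleaned(s1,b1) ✗  (c4,b3,s1)→cleaned(s1,b3) ✗  (c4,b4,s3)→cleaned(s3,b4) ✓  (c4,b5,s3)→cleaned(s3,b5) ✓
Counterexamples (restrictor triples failing the scope): 5.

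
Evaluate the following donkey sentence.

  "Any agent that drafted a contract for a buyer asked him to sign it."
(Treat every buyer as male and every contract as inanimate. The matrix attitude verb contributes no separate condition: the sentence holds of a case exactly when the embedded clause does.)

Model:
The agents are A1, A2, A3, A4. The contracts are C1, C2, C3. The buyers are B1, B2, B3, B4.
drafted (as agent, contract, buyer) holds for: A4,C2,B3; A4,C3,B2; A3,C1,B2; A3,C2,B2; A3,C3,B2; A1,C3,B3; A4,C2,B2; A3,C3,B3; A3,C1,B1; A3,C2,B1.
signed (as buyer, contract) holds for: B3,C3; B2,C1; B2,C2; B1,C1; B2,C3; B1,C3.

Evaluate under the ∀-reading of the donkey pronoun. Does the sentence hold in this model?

"him" takes "a buyer" as antecedent and "it" takes "a contract"; both are donkey pronouns co-varying with the restrictor.
Strong reading: for every (a,c,b) with drafted(a,c,b), signed(b,c).
Restrictor triples: (A1,C3,B3)→signed(B3,C3) ✓  (A3,C1,B1)→signed(B1,C1) ✓  (A3,C1,B2)→signed(B2,C1) ✓  (A3,C2,B1)→signed(B1,C2) ✗  (A3,C2,B2)→signed(B2,C2) ✓  (A3,C3,B2)→signed(B2,C3) ✓  (A3,C3,B3)→signed(B3,C3) ✓  (A4,C2,B2)→signed(B2,C2) ✓  (A4,C2,B3)→signed(B3,C2) ✗  (A4,C3,B2)→signed(B2,C3) ✓
Counterexample: (A3,C2,B1) — signed(B1,C2) does not hold.

False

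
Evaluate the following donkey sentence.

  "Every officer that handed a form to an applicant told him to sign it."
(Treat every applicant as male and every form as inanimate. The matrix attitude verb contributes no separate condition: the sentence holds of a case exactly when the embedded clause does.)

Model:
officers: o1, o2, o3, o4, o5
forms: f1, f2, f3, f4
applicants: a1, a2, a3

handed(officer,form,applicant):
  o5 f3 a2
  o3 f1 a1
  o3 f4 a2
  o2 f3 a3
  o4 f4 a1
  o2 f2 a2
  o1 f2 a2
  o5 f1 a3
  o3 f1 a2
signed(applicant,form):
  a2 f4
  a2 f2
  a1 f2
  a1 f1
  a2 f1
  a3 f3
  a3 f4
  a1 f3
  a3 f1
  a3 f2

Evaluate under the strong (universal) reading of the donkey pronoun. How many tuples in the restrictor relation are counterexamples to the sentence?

2

"him" takes "an applicant" as antecedent and "it" takes "a form"; both are donkey pronouns co-varying with the restrictor.
Strong reading: for every (o,f,a) with handed(o,f,a), signed(a,f).
Restrictor triples: (o1,f2,a2)→signed(a2,f2) ✓  (o2,f2,a2)→signed(a2,f2) ✓  (o2,f3,a3)→signed(a3,f3) ✓  (o3,f1,a1)→signed(a1,f1) ✓  (o3,f1,a2)→signed(a2,f1) ✓  (o3,f4,a2)→signed(a2,f4) ✓  (o4,f4,a1)→signed(a1,f4) ✗  (o5,f1,a3)→signed(a3,f1) ✓  (o5,f3,a2)→signed(a2,f3) ✗
Counterexamples (restrictor triples failing the scope): 2.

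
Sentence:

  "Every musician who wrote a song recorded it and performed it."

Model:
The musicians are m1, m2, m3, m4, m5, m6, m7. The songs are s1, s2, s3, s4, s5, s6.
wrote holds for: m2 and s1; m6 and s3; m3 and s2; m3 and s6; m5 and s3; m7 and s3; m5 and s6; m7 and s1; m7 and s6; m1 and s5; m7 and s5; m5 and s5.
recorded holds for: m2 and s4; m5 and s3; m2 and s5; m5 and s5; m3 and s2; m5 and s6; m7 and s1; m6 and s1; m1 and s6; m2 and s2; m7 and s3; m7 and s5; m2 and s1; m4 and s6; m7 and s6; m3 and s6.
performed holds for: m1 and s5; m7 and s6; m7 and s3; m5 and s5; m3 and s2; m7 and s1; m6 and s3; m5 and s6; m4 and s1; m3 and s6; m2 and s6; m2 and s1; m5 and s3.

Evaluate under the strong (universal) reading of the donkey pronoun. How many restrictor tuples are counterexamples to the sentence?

"it" takes "a song" as antecedent — a donkey pronoun bound across the clause boundary.
Strong reading: for every (m,s) with wrote(m,s), recorded(m,s) ∧ performed(m,s).
Restrictor pairs: (m1,s5) ✗  (m2,s1) ✓  (m3,s2) ✓  (m3,s6) ✓  (m5,s3) ✓  (m5,s5) ✓  (m5,s6) ✓  (m6,s3) ✗  (m7,s1) ✓  (m7,s3) ✓  (m7,s5) ✗  (m7,s6) ✓
Counterexamples (restrictor pairs failing the scope): 3.

3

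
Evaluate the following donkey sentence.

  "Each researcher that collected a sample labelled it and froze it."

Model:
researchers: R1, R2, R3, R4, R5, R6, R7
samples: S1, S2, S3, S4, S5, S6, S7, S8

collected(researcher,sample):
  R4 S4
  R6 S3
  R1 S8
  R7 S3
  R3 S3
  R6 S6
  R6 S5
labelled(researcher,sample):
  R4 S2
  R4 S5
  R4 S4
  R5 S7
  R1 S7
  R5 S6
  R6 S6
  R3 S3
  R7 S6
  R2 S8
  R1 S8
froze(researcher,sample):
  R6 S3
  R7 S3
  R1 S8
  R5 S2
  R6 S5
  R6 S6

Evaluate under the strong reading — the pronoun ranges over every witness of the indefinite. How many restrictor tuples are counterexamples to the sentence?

"it" takes "a sample" as antecedent — a donkey pronoun bound across the clause boundary.
Strong reading: for every (r,s) with collected(r,s), labelled(r,s) ∧ froze(r,s).
Restrictor pairs: (R1,S8) ✓  (R3,S3) ✗  (R4,S4) ✗  (R6,S3) ✗  (R6,S5) ✗  (R6,S6) ✓  (R7,S3) ✗
Counterexamples (restrictor pairs failing the scope): 5.

5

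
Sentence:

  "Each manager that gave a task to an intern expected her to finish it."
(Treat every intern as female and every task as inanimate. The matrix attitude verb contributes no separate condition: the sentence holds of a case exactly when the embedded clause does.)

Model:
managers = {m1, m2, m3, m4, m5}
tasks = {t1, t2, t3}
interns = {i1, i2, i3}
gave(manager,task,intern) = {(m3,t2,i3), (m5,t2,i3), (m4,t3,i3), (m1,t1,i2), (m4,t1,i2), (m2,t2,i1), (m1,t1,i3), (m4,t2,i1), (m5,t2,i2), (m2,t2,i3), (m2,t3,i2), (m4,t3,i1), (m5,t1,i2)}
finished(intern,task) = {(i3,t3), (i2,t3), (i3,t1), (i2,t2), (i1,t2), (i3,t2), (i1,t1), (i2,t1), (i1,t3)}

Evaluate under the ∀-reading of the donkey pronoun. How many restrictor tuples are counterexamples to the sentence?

0

"her" takes "an intern" as antecedent and "it" takes "a task"; both are donkey pronouns co-varying with the restrictor.
Strong reading: for every (m,t,i) with gave(m,t,i), finished(i,t).
Restrictor triples: (m1,t1,i2)→finished(i2,t1) ✓  (m1,t1,i3)→finished(i3,t1) ✓  (m2,t2,i1)→finished(i1,t2) ✓  (m2,t2,i3)→finished(i3,t2) ✓  (m2,t3,i2)→finished(i2,t3) ✓  (m3,t2,i3)→finished(i3,t2) ✓  (m4,t1,i2)→finished(i2,t1) ✓  (m4,t2,i1)→finished(i1,t2) ✓  (m4,t3,i1)→finished(i1,t3) ✓  (m4,t3,i3)→finished(i3,t3) ✓  (m5,t1,i2)→finished(i2,t1) ✓  (m5,t2,i2)→finished(i2,t2) ✓  (m5,t2,i3)→finished(i3,t2) ✓
Counterexamples (restrictor triples failing the scope): 0.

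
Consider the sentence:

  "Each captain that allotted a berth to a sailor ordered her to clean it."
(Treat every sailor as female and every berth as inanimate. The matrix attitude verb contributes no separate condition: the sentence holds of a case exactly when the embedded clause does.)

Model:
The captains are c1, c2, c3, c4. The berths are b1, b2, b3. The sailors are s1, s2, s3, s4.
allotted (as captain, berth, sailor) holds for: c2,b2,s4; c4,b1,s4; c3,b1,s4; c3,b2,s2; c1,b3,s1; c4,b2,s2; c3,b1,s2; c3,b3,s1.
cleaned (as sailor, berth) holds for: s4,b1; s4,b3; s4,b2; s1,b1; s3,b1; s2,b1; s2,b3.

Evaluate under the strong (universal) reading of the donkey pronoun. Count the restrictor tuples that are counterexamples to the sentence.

4

"her" takes "a sailor" as antecedent and "it" takes "a berth"; both are donkey pronouns co-varying with the restrictor.
Strong reading: for every (c,b,s) with allotted(c,b,s), cleaned(s,b).
Restrictor triples: (c1,b3,s1)→cleaned(s1,b3) ✗  (c2,b2,s4)→cleaned(s4,b2) ✓  (c3,b1,s2)→cleaned(s2,b1) ✓  (c3,b1,s4)→cleaned(s4,b1) ✓  (c3,b2,s2)→cleaned(s2,b2) ✗  (c3,b3,s1)→cleaned(s1,b3) ✗  (c4,b1,s4)→cleaned(s4,b1) ✓  (c4,b2,s2)→cleaned(s2,b2) ✗
Counterexamples (restrictor triples failing the scope): 4.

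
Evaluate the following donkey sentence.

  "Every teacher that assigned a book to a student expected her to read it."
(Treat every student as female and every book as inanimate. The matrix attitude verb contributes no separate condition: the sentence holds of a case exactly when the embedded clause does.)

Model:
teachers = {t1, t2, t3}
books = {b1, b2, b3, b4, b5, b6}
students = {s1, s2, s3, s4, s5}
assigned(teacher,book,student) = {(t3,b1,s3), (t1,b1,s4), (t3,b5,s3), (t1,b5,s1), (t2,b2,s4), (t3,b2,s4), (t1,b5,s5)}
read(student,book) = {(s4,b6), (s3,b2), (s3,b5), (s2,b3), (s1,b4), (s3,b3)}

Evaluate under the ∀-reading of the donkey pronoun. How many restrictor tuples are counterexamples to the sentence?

"her" takes "a student" as antecedent and "it" takes "a book"; both are donkey pronouns co-varying with the restrictor.
Strong reading: for every (t,b,s) with assigned(t,b,s), read(s,b).
Restrictor triples: (t1,b1,s4)→read(s4,b1) ✗  (t1,b5,s1)→read(s1,b5) ✗  (t1,b5,s5)→read(s5,b5) ✗  (t2,b2,s4)→read(s4,b2) ✗  (t3,b1,s3)→read(s3,b1) ✗  (t3,b2,s4)→read(s4,b2) ✗  (t3,b5,s3)→read(s3,b5) ✓
Counterexamples (restrictor triples failing the scope): 6.

6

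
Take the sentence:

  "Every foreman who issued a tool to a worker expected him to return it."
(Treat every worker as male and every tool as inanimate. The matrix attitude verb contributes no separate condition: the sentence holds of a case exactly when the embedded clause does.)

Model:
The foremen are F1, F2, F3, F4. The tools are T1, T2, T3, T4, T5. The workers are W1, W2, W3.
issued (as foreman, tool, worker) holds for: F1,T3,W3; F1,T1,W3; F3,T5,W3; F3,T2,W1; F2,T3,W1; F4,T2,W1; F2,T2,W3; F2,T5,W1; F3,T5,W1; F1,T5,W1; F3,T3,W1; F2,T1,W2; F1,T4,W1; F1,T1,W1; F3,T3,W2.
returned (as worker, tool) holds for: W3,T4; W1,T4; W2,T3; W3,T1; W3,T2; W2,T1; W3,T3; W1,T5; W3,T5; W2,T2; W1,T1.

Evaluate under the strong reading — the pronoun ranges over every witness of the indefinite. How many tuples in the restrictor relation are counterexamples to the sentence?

"him" takes "a worker" as antecedent and "it" takes "a tool"; both are donkey pronouns co-varying with the restrictor.
Strong reading: for every (f,t,w) with issued(f,t,w), returned(w,t).
Restrictor triples: (F1,T1,W1)→returned(W1,T1) ✓  (F1,T1,W3)→returned(W3,T1) ✓  (F1,T3,W3)→returned(W3,T3) ✓  (F1,T4,W1)→returned(W1,T4) ✓  (F1,T5,W1)→returned(W1,T5) ✓  (F2,T1,W2)→returned(W2,T1) ✓  (F2,T2,W3)→returned(W3,T2) ✓  (F2,T3,W1)→returned(W1,T3) ✗  (F2,T5,W1)→returned(W1,T5) ✓  (F3,T2,W1)→returned(W1,T2) ✗  (F3,T3,W1)→returned(W1,T3) ✗  (F3,T3,W2)→returned(W2,T3) ✓  (F3,T5,W1)→returned(W1,T5) ✓  (F3,T5,W3)→returned(W3,T5) ✓  (F4,T2,W1)→returned(W1,T2) ✗
Counterexamples (restrictor triples failing the scope): 4.

4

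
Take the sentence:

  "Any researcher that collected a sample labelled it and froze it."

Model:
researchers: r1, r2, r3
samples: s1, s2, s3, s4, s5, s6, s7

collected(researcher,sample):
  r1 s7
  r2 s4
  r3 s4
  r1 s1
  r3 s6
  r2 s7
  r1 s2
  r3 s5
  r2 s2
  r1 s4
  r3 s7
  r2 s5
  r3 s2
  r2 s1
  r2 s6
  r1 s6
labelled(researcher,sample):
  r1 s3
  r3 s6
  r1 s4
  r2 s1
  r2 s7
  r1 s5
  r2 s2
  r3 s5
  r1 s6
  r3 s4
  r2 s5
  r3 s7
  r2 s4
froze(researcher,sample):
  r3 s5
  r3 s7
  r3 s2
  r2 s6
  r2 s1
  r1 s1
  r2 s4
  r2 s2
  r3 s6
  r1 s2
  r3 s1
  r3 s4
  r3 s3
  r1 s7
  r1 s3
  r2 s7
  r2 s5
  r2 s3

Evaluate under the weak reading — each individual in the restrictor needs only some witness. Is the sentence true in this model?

False

"it" takes "a sample" as antecedent — a donkey pronoun bound across the clause boundary.
Weak reading: every researcher r with some collected-sample has at least one collected-sample s such that labelled(r,s) ∧ froze(r,s).
Per researcher: r1:✗  r2:✓  r3:✓
r1 has no witness among its collected-samples.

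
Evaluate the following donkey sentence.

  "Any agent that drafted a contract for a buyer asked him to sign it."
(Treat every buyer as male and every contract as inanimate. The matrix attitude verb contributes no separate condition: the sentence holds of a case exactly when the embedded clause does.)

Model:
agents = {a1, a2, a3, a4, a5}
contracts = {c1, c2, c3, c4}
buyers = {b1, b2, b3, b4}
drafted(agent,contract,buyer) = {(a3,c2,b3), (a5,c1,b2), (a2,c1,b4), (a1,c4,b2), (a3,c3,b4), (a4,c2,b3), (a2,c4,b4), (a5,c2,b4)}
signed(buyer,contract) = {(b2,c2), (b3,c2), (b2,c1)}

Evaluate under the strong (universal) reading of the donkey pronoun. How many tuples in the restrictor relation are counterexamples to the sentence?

5

"him" takes "a buyer" as antecedent and "it" takes "a contract"; both are donkey pronouns co-varying with the restrictor.
Strong reading: for every (a,c,b) with drafted(a,c,b), signed(b,c).
Restrictor triples: (a1,c4,b2)→signed(b2,c4) ✗  (a2,c1,b4)→signed(b4,c1) ✗  (a2,c4,b4)→signed(b4,c4) ✗  (a3,c2,b3)→signed(b3,c2) ✓  (a3,c3,b4)→signed(b4,c3) ✗  (a4,c2,b3)→signed(b3,c2) ✓  (a5,c1,b2)→signed(b2,c1) ✓  (a5,c2,b4)→signed(b4,c2) ✗
Counterexamples (restrictor triples failing the scope): 5.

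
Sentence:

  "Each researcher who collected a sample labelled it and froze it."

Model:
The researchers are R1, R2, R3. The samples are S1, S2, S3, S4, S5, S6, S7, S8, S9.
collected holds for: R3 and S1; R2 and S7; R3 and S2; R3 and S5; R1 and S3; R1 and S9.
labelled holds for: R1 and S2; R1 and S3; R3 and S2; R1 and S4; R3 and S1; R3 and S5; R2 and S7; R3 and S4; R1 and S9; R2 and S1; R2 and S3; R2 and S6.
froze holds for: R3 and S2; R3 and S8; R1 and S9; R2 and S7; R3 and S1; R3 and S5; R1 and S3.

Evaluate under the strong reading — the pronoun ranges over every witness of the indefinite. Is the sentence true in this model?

True

"it" takes "a sample" as antecedent — a donkey pronoun bound across the clause boundary.
Strong reading: for every (r,s) with collected(r,s), labelled(r,s) ∧ froze(r,s).
Restrictor pairs: (R1,S3) ✓  (R1,S9) ✓  (R2,S7) ✓  (R3,S1) ✓  (R3,S2) ✓  (R3,S5) ✓
Every restrictor pair satisfies the scope.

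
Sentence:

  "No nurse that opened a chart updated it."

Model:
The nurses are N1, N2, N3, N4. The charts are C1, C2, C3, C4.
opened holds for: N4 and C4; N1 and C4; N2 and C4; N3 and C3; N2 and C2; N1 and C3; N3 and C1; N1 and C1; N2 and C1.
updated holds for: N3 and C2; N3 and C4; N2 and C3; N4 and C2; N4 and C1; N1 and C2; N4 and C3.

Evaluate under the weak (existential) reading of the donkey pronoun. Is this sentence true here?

True

"it" takes "a chart" as antecedent — a donkey pronoun bound across the clause boundary.
Truth condition: for no (n,c) with opened(n,c) does updated(n,c) hold.
Restrictor pairs — does the scope hold? (N1,C1):fails  (N1,C3):fails  (N1,C4):fails  (N2,C1):fails  (N2,C2):fails  (N2,C4):fails  (N3,C1):fails  (N3,C3):fails  (N4,C4):fails
Scope holds for no restrictor pair, so the sentence is true.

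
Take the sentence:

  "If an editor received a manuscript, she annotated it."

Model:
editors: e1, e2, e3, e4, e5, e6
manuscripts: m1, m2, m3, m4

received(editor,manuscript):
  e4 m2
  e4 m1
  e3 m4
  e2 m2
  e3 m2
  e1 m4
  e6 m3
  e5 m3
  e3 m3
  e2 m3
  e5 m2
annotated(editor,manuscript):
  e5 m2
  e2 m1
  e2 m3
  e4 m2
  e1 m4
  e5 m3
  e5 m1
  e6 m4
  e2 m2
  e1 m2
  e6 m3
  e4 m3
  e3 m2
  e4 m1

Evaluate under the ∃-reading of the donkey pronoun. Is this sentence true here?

"it" takes "a manuscript" as antecedent — a donkey pronoun bound across the clause boundary.
Weak reading: every editor e with some received-manuscript has at least one received-manuscript m such that annotated(e,m).
Per editor: e1:✓  e2:✓  e3:✓  e4:✓  e5:✓  e6:✓
Every editor in the restrictor has a witness.

True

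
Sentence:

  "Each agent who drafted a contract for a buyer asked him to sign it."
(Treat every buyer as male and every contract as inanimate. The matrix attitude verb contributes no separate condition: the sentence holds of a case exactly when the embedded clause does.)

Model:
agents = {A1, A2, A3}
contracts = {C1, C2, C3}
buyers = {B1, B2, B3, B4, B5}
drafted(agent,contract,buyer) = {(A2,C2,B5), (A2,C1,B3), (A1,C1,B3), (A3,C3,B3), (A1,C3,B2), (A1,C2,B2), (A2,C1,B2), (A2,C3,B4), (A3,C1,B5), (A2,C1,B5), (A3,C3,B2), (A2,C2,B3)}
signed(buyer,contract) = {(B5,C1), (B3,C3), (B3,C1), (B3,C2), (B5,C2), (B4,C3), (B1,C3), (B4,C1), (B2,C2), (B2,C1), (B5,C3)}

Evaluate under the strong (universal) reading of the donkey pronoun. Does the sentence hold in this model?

"him" takes "a buyer" as antecedent and "it" takes "a contract"; both are donkey pronouns co-varying with the restrictor.
Strong reading: for every (a,c,b) with drafted(a,c,b), signed(b,c).
Restrictor triples: (A1,C1,B3)→signed(B3,C1) ✓  (A1,C2,B2)→signed(B2,C2) ✓  (A1,C3,B2)→signed(B2,C3) ✗  (A2,C1,B2)→signed(B2,C1) ✓  (A2,C1,B3)→signed(B3,C1) ✓  (A2,C1,B5)→signed(B5,C1) ✓  (A2,C2,B3)→signed(B3,C2) ✓  (A2,C2,B5)→signed(B5,C2) ✓  (A2,C3,B4)→signed(B4,C3) ✓  (A3,C1,B5)→signed(B5,C1) ✓  (A3,C3,B2)→signed(B2,C3) ✗  (A3,C3,B3)→signed(B3,C3) ✓
Counterexample: (A1,C3,B2) — signed(B2,C3) does not hold.

False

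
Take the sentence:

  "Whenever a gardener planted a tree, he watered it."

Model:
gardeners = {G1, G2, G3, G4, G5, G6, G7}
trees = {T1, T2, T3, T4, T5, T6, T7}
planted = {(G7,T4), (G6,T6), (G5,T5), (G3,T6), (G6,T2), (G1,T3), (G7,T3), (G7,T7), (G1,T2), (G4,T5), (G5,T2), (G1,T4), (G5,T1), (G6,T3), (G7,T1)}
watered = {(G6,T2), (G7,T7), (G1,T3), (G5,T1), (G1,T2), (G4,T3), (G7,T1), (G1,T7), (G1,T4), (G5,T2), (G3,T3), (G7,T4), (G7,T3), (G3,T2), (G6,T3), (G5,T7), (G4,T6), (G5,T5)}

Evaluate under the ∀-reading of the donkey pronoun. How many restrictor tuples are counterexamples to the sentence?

"it" takes "a tree" as antecedent — a donkey pronoun bound across the clause boundary.
Strong reading: for every (g,t) with planted(g,t), watered(g,t).
Restrictor pairs: (G1,T2) ✓  (G1,T3) ✓  (G1,T4) ✓  (G3,T6) ✗  (G4,T5) ✗  (G5,T1) ✓  (G5,T2) ✓  (G5,T5) ✓  (G6,T2) ✓  (G6,T3) ✓  (G6,T6) ✗  (G7,T1) ✓  (G7,T3) ✓  (G7,T4) ✓  (G7,T7) ✓
Counterexamples (restrictor pairs failing the scope): 3.

3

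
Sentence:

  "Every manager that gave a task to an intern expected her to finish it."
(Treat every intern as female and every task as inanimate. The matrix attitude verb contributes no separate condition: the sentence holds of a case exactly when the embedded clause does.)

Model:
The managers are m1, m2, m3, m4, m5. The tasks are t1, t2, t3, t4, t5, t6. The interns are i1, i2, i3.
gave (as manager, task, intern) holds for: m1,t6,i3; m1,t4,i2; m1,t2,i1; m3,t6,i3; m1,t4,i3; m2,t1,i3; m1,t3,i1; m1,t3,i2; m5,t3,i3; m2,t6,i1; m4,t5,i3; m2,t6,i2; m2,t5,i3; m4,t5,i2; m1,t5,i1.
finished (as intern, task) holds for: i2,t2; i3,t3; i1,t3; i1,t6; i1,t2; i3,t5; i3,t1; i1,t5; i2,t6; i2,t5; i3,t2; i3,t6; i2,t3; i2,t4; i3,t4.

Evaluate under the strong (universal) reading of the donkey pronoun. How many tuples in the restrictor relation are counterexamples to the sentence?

0

"her" takes "an intern" as antecedent and "it" takes "a task"; both are donkey pronouns co-varying with the restrictor.
Strong reading: for every (m,t,i) with gave(m,t,i), finished(i,t).
Restrictor triples: (m1,t2,i1)→finished(i1,t2) ✓  (m1,t3,i1)→finished(i1,t3) ✓  (m1,t3,i2)→finished(i2,t3) ✓  (m1,t4,i2)→finished(i2,t4) ✓  (m1,t4,i3)→finished(i3,t4) ✓  (m1,t5,i1)→finished(i1,t5) ✓  (m1,t6,i3)→finished(i3,t6) ✓  (m2,t1,i3)→finished(i3,t1) ✓  (m2,t5,i3)→finished(i3,t5) ✓  (m2,t6,i1)→finished(i1,t6) ✓  (m2,t6,i2)→finished(i2,t6) ✓  (m3,t6,i3)→finished(i3,t6) ✓  (m4,t5,i2)→finished(i2,t5) ✓  (m4,t5,i3)→finished(i3,t5) ✓  (m5,t3,i3)→finished(i3,t3) ✓
Counterexamples (restrictor triples failing the scope): 0.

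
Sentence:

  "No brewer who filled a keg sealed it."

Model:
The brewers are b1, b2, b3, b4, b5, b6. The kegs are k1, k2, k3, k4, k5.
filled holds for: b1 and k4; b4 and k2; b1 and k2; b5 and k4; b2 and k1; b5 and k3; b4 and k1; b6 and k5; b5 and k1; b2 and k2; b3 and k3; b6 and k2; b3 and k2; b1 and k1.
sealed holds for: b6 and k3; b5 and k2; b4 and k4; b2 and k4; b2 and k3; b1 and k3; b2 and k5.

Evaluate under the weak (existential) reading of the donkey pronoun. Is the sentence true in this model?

True

"it" takes "a keg" as antecedent — a donkey pronoun bound across the clause boundary.
Truth condition: for no (b,k) with filled(b,k) does sealed(b,k) hold.
Restrictor pairs — does the scope hold? (b1,k1):fails  (b1,k2):fails  (b1,k4):fails  (b2,k1):fails  (b2,k2):fails  (b3,k2):fails  (b3,k3):fails  (b4,k1):fails  (b4,k2):fails  (b5,k1):fails  (b5,k3):fails  (b5,k4):fails  (b6,k2):fails  (b6,k5):fails
Scope holds for no restrictor pair, so the sentence is true.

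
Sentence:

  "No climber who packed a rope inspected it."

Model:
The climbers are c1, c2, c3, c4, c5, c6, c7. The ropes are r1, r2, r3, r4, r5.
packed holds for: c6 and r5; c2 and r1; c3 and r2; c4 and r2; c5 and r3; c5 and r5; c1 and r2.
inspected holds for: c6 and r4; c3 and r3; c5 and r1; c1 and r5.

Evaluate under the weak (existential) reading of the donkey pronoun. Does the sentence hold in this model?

"it" takes "a rope" as antecedent — a donkey pronoun bound across the clause boundary.
Truth condition: for no (c,r) with packed(c,r) does inspected(c,r) hold.
Restrictor pairs — does the scope hold? (c1,r2):fails  (c2,r1):fails  (c3,r2):fails  (c4,r2):fails  (c5,r3):fails  (c5,r5):fails  (c6,r5):fails
Scope holds for no restrictor pair, so the sentence is true.

True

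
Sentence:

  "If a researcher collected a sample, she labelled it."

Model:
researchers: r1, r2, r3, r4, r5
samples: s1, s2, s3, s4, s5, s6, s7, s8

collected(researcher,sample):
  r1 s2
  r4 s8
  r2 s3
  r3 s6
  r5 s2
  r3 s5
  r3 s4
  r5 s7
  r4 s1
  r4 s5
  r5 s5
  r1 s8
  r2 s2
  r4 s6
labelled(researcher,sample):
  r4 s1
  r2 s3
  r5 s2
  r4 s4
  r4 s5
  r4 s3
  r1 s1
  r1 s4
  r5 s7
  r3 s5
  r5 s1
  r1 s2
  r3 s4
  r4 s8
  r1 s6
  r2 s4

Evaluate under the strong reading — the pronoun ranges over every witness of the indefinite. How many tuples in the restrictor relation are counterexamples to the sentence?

5

"it" takes "a sample" as antecedent — a donkey pronoun bound across the clause boundary.
Strong reading: for every (r,s) with collected(r,s), labelled(r,s).
Restrictor pairs: (r1,s2) ✓  (r1,s8) ✗  (r2,s2) ✗  (r2,s3) ✓  (r3,s4) ✓  (r3,s5) ✓  (r3,s6) ✗  (r4,s1) ✓  (r4,s5) ✓  (r4,s6) ✗  (r4,s8) ✓  (r5,s2) ✓  (r5,s5) ✗  (r5,s7) ✓
Counterexamples (restrictor pairs failing the scope): 5.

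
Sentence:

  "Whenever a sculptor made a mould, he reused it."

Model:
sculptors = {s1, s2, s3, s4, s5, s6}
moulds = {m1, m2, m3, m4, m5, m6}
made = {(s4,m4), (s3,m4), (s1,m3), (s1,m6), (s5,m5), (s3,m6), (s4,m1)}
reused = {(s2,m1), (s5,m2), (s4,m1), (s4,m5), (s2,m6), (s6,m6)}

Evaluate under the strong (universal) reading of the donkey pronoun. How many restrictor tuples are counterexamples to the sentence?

6

"it" takes "a mould" as antecedent — a donkey pronoun bound across the clause boundary.
Strong reading: for every (s,m) with made(s,m), reused(s,m).
Restrictor pairs: (s1,m3) ✗  (s1,m6) ✗  (s3,m4) ✗  (s3,m6) ✗  (s4,m1) ✓  (s4,m4) ✗  (s5,m5) ✗
Counterexamples (restrictor pairs failing the scope): 6.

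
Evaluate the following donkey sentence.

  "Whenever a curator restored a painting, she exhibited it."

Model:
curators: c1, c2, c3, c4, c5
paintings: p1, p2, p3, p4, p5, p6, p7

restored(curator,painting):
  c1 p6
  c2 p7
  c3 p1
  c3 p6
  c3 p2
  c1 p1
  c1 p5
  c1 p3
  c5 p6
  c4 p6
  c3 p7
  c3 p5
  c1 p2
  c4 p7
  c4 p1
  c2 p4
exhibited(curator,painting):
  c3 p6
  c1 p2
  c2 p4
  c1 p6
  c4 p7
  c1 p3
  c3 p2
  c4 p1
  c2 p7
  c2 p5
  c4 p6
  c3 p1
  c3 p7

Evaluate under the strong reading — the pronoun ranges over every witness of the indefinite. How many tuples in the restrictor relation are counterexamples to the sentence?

4

"it" takes "a painting" as antecedent — a donkey pronoun bound across the clause boundary.
Strong reading: for every (c,p) with restored(c,p), exhibited(c,p).
Restrictor pairs: (c1,p1) ✗  (c1,p2) ✓  (c1,p3) ✓  (c1,p5) ✗  (c1,p6) ✓  (c2,p4) ✓  (c2,p7) ✓  (c3,p1) ✓  (c3,p2) ✓  (c3,p5) ✗  (c3,p6) ✓  (c3,p7) ✓  (c4,p1) ✓  (c4,p6) ✓  (c4,p7) ✓  (c5,p6) ✗
Counterexamples (restrictor pairs failing the scope): 4.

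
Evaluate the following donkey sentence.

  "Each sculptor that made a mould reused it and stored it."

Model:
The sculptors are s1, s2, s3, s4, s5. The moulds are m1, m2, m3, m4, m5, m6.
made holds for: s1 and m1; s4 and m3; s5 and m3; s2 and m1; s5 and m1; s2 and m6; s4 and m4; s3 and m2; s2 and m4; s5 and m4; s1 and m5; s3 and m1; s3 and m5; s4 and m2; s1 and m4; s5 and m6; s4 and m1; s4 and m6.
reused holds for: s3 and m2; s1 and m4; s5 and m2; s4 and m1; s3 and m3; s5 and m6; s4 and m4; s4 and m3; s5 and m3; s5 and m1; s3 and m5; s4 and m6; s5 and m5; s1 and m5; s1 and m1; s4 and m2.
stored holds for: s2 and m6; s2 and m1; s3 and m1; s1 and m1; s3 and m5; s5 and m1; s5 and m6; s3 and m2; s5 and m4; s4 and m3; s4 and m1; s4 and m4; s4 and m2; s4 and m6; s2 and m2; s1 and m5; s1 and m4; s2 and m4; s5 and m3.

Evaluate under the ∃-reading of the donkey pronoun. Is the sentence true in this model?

"it" takes "a mould" as antecedent — a donkey pronoun bound across the clause boundary.
Weak reading: every sculptor s with some made-mould has at least one made-mould m such that reused(s,m) ∧ stored(s,m).
Per sculptor: s1:✓  s2:✗  s3:✓  s4:✓  s5:✓
s2 has no witness among its made-moulds.

False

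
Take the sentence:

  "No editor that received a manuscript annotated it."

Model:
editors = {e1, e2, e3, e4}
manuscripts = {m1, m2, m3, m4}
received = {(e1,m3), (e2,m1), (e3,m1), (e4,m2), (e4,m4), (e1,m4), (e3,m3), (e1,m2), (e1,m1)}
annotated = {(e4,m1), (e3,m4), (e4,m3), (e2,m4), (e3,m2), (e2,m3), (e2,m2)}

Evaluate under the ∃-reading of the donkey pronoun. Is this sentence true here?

"it" takes "a manuscript" as antecedent — a donkey pronoun bound across the clause boundary.
Truth condition: for no (e,m) with received(e,m) does annotated(e,m) hold.
Restrictor pairs — does the scope hold? (e1,m1):fails  (e1,m2):fails  (e1,m3):fails  (e1,m4):fails  (e2,m1):fails  (e3,m1):fails  (e3,m3):fails  (e4,m2):fails  (e4,m4):fails
Scope holds for no restrictor pair, so the sentence is true.

True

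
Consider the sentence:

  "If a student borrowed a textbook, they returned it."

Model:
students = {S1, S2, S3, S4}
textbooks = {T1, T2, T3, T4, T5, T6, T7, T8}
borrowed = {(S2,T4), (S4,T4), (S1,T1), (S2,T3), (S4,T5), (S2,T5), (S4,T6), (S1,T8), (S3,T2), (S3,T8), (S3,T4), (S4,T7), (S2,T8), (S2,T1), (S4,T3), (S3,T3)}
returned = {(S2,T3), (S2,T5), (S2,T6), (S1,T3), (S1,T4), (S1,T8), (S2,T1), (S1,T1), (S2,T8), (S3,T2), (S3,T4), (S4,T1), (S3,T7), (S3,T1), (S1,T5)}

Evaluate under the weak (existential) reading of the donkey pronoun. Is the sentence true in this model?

"it" takes "a textbook" as antecedent — a donkey pronoun bound across the clause boundary.
Weak reading: every student s with some borrowed-textbook has at least one borrowed-textbook t such that returned(s,t).
Per student: S1:✓  S2:✓  S3:✓  S4:✗
S4 has no witness among its borrowed-textbooks.

False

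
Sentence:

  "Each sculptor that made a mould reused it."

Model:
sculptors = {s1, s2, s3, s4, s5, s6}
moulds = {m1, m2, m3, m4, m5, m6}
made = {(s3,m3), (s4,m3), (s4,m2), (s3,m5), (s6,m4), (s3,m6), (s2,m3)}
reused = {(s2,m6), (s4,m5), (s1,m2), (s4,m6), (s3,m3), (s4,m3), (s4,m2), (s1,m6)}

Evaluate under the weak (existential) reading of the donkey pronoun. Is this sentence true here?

"it" takes "a mould" as antecedent — a donkey pronoun bound across the clause boundary.
Weak reading: every sculptor s with some made-mould has at least one made-mould m such that reused(s,m).
Per sculptor: s2:✗  s3:✓  s4:✓  s6:✗
s2 has no witness among its made-moulds.

False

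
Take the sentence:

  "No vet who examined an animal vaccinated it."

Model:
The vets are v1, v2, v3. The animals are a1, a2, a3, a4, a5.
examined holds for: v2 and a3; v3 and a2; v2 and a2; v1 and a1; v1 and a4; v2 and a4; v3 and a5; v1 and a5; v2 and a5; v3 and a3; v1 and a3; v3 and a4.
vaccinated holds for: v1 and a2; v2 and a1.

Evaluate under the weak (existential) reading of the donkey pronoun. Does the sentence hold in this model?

"it" takes "an animal" as antecedent — a donkey pronoun bound across the clause boundary.
Truth condition: for no (v,a) with examined(v,a) does vaccinated(v,a) hold.
Restrictor pairs — does the scope hold? (v1,a1):fails  (v1,a3):fails  (v1,a4):fails  (v1,a5):fails  (v2,a2):fails  (v2,a3):fails  (v2,a4):fails  (v2,a5):fails  (v3,a2):fails  (v3,a3):fails  (v3,a4):fails  (v3,a5):fails
Scope holds for no restrictor pair, so the sentence is true.

True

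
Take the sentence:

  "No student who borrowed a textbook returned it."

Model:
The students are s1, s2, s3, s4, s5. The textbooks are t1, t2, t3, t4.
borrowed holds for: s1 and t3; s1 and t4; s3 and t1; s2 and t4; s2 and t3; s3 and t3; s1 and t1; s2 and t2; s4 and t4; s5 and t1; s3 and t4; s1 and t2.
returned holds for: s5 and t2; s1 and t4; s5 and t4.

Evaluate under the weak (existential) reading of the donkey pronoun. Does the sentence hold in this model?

"it" takes "a textbook" as antecedent — a donkey pronoun bound across the clause boundary.
Truth condition: for no (s,t) with borrowed(s,t) does returned(s,t) hold.
Restrictor pairs — does the scope hold? (s1,t1):fails  (s1,t2):fails  (s1,t3):fails  (s1,t4):holds  (s2,t2):fails  (s2,t3):fails  (s2,t4):fails  (s3,t1):fails  (s3,t3):fails  (s3,t4):fails  (s4,t4):fails  (s5,t1):fails
Scope holds for 1 pair(s), so the sentence is false.

False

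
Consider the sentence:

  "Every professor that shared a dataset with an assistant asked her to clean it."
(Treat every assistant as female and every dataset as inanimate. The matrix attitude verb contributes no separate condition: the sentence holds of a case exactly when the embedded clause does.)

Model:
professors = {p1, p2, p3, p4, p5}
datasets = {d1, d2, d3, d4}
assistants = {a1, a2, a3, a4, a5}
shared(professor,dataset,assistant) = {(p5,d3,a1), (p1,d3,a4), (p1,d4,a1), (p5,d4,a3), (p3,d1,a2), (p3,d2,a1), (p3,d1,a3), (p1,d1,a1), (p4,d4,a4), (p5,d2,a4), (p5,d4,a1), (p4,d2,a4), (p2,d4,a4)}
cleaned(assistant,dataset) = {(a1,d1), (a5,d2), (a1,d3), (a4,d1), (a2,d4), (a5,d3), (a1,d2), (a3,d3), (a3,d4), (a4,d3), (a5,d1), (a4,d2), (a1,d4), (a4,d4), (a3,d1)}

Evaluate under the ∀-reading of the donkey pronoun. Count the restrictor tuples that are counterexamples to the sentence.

1

"her" takes "an assistant" as antecedent and "it" takes "a dataset"; both are donkey pronouns co-varying with the restrictor.
Strong reading: for every (p,d,a) with shared(p,d,a), cleaned(a,d).
Restrictor triples: (p1,d1,a1)→cleaned(a1,d1) ✓  (p1,d3,a4)→cleaned(a4,d3) ✓  (p1,d4,a1)→cleaned(a1,d4) ✓  (p2,d4,a4)→cleaned(a4,d4) ✓  (p3,d1,a2)→cleaned(a2,d1) ✗  (p3,d1,a3)→cleaned(a3,d1) ✓  (p3,d2,a1)→cleaned(a1,d2) ✓  (p4,d2,a4)→cleaned(a4,d2) ✓  (p4,d4,a4)→cleaned(a4,d4) ✓  (p5,d2,a4)→cleaned(a4,d2) ✓  (p5,d3,a1)→cleaned(a1,d3) ✓  (p5,d4,a1)→cleaned(a1,d4) ✓  (p5,d4,a3)→cleaned(a3,d4) ✓
Counterexamples (restrictor triples failing the scope): 1.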